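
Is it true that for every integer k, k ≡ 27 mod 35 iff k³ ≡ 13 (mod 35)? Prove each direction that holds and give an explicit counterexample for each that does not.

(⇒) holds; (⇐) fails.

(⇐) This fails: take k = 12. Then 12³ = 1728 ≡ 13 (mod 35), yet 12 ≡ 12 (mod 35), not 27.

(⇒) Suppose k ≡ 27 mod 35. Write k = 35j + 27. Then (35j + 27)³ = 42875j³ + 99225j² + 76545j + 19683 = 35(1225j³ + 2835j² + 2187j + 562) + 13, so k³ ≡ 13 (mod 35).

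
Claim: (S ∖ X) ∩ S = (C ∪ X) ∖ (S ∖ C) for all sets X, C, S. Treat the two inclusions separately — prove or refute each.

(⊆) fails and (⊇) fails.

(⊆) This inclusion fails. Take X = ∅, C = ∅, S = {1}; then 1 ∈ (S ∖ X) ∩ S but 1 ∉ (C ∪ X) ∖ (S ∖ C).

(⊇) This inclusion fails. Take X = {1}, C = ∅, S = ∅; then 1 ∈ (C ∪ X) ∖ (S ∖ C) but 1 ∉ (S ∖ X) ∩ S.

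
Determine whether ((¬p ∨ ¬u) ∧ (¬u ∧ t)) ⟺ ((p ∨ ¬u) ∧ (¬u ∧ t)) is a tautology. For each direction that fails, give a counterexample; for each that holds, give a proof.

[⇐] Assume the antecedent. If p is true, the antecedent forces (p = T, t = T, u = F), and (¬p ∨ ¬u) ∧ (¬u ∧ t) holds there. If p is false, the antecedent forces (p = F, t = T, u = F), and (¬p ∨ ¬u) ∧ (¬u ∧ t) holds there. Either way (¬p ∨ ¬u) ∧ (¬u ∧ t) holds.

[⇒] Assume the antecedent. If p is true, the antecedent forces (p = T, t = T, u = F), and (p ∨ ¬u) ∧ (¬u ∧ t) holds there. If p is false, the antecedent forces (p = F, t = T, u = F), and (p ∨ ¬u) ∧ (¬u ∧ t) holds there. Either way (p ∨ ¬u) ∧ (¬u ∧ t) holds.

Both implications hold.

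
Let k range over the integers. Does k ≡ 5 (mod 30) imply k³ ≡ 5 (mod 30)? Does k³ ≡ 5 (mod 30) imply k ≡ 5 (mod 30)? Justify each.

[⇒] Suppose k ≡ 5 (mod 30). Write k = 30j + 5. Then (30j + 5)³ = 27000j³ + 13500j² + 2250j + 125 = 30(900j³ + 450j² + 75j + 4) + 5, so k³ ≡ 5 (mod 30).

[⇐] Conversely, suppose k³ ≡ 5 (mod 30). The only residue r in {0, …, 29} with r³ ≡ 5 (mod 30) is r = 5, so k ≡ 5 (mod 30).

Both directions hold.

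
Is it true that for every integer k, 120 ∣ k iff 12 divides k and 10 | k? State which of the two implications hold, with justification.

The forward direction holds; the converse fails.

(⟸) This fails: take k = 60. Both 12 ∣ 60 and 10 ∣ 60, yet 60 is not a multiple of 120 (since 60 = 0·120 + 60), so 120 ∤ 60.

(⟹) If 120 ∣ k, write k = 120q. Since 120 = 10·12, k = 12·(10q), so 12 ∣ k; and since 120 = 12·10, k = 10·(12q), so 10 ∣ k.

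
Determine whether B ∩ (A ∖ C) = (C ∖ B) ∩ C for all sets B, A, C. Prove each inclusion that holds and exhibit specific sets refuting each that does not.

(⊆) fails and (⊇) fails.

(⊆) This inclusion fails. Take B = {1}, A = {1}, C = ∅; then 1 ∈ B ∩ (A ∖ C) but 1 ∉ (C ∖ B) ∩ C.

(⊇) This inclusion fails. Take B = ∅, A = ∅, C = {1}; then 1 ∈ (C ∖ B) ∩ C but 1 ∉ B ∩ (A ∖ C).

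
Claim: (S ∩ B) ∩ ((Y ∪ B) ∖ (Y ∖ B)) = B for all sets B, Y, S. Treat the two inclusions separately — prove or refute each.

(⊆) Let x ∈ (S ∩ B) ∩ ((Y ∪ B) ∖ (Y ∖ B)). Then either x ∈ B ∩ S and x ∉ Y; or x ∈ B ∩ Y ∩ S. In each case x ∈ B, so (S ∩ B) ∩ ((Y ∪ B) ∖ (Y ∖ B)) ⊆ B.

(⊇) This inclusion fails. Take B = {1}, Y = ∅, S = ∅; then 1 ∈ B but 1 ∉ (S ∩ B) ∩ ((Y ∪ B) ∖ (Y ∖ B)).

Only the forward inclusion holds.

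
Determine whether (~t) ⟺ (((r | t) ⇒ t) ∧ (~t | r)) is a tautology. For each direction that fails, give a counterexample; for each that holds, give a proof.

Both directions fail.

(⇒) This fails. Under t = F, r = T, the left side is true but the right side is false.

(⇐) This fails. Under t = T, r = T, the left side is false but the right side is true.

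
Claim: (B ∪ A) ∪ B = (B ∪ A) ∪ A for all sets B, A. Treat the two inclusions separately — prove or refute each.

(⟹) Let x ∈ (B ∪ A) ∪ B. Then either x ∈ B and x ∉ A; or x ∈ A and x ∉ B; or x ∈ B ∩ A. In each case x ∈ (B ∪ A) ∪ A, so (B ∪ A) ∪ B ⊆ (B ∪ A) ∪ A.

(⟸) Let x ∈ (B ∪ A) ∪ A. Then either x ∈ B and x ∉ A; or x ∈ A and x ∉ B; or x ∈ B ∩ A. In each case x ∈ (B ∪ A) ∪ B, so (B ∪ A) ∪ A ⊆ (B ∪ A) ∪ B.

Both inclusions hold.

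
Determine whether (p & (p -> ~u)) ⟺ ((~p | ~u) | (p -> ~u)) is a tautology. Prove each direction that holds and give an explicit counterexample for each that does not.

(→) Assume the antecedent. If u is true, the antecedent cannot hold. If u is false, (~p | ~u) | (p -> ~u) reduces to true regardless of the other variables. Either way (~p | ~u) | (p -> ~u) holds.

(←) This fails. Under u = F, p = F, the left side is false but the right side is true.

Only the forward direction holds.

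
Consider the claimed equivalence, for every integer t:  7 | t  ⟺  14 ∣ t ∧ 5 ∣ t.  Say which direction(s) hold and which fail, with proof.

[⇒] This fails: take t = 7. Certainly 7 ∣ 7, but 14 ∤ 7.

[⇐] Suppose 14 ∣ t and 5 ∣ t. Any common multiple of 14 and 5 is a multiple of their lcm; here gcd(14, 5) = 1, so lcm(14, 5) = 14·5 = 70, so 70 ∣ t. Since 7 ∣ 70, it follows that 7 ∣ t.

Only the converse holds.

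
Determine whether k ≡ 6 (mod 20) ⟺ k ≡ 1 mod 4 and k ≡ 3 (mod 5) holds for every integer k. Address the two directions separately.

(⟹) This fails: k = 6 gives 6 ≡ 6 (mod 20) but 6 ≡ 2 (mod 4), so the conjunction on the right does not hold.

(⟸) This fails: k = 13 satisfies both congruences on the right (13 ≡ 1 mod 4 and 13 ≡ 3 mod 5) yet 13 ≡ 13 (mod 20), not 6.

Neither implication holds.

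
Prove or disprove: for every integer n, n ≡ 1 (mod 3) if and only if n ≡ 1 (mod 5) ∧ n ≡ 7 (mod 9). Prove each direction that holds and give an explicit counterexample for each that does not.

[⇐] If n ≡ 1 (mod 5) and n ≡ 7 (mod 9), then by the Chinese remainder theorem n ≡ 16 (mod 45). Since 16 ≡ 1 (mod 3) and 3 ∣ 45, we get n ≡ 1 (mod 3).

[⇒] This fails: n = 1 gives 1 ≡ 1 (mod 3) but 1 ≡ 1 (mod 9), so the conjunction on the right does not hold.

Only the converse holds.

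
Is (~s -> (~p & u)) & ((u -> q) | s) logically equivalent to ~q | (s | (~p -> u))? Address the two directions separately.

Converse. This fails. Under u = F, s = F, q = F, p = F, the left side is false but the right side is true.

Forward direction. Assume the antecedent. If s is true, ~q | (s | (~p -> u)) reduces to true regardless of the other variables. If s is false, the antecedent forces (u = T, s = F, q = T, p = F), and ~q | (s | (~p -> u)) holds there. Either way ~q | (s | (~p -> u)) holds.

(⇒) holds; (⇐) fails.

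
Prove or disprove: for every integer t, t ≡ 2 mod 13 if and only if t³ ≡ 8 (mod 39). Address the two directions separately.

[⇒] This fails: take t = 15. Then 15 ≡ 2 (mod 13), but 15³ = 3375 ≡ 21 (mod 39), not 8.

[⇐] This fails: take t = 5. Then 5³ = 125 ≡ 8 (mod 39), yet 5 ≡ 5 (mod 13), not 2.

Neither implication holds.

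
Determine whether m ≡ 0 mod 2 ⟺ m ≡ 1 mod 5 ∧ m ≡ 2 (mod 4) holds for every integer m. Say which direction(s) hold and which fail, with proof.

(⇒) fails; (⇐) holds.

(⇒) This fails: m = 0 gives 0 ≡ 0 (mod 2) but 0 ≡ 0 (mod 5), so the conjunction on the right does not hold.

(⇐) Conversely, if m ≡ 1 (mod 5) and m ≡ 2 (mod 4), then by the Chinese remainder theorem m ≡ 6 (mod 20). Since 6 ≡ 0 (mod 2) and 2 ∣ 20, we get m ≡ 0 (mod 2).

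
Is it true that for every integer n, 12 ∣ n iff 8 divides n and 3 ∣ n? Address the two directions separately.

(→) This fails: take n = 12. Certainly 12 ∣ 12, but 8 ∤ 12.

(←) Suppose 8 ∣ n and 3 ∣ n. Any common multiple of 8 and 3 is a multiple of their lcm; here gcd(8, 3) = 1, so lcm(8, 3) = 8·3 = 24, so 24 ∣ n. Since 12 ∣ 24, it follows that 12 ∣ n.

Not equivalent: only (⇐) holds.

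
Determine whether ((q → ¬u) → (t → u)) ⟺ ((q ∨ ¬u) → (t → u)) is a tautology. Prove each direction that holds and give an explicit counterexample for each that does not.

Converse. Assume the antecedent. If t is true, the antecedent forces (t = T, q = F, u = T) or (t = T, q = T, u = T), and (q → ¬u) → (t → u) holds there. If t is false, (q → ¬u) → (t → u) reduces to true regardless of the other variables. Either way (q → ¬u) → (t → u) holds.

Forward direction. Assume the antecedent. If t is true, the antecedent forces (t = T, q = F, u = T) or (t = T, q = T, u = T), and (q ∨ ¬u) → (t → u) holds there. If t is false, (q ∨ ¬u) → (t → u) reduces to true regardless of the other variables. Either way (q ∨ ¬u) → (t → u) holds.

Both directions hold; the statement is true.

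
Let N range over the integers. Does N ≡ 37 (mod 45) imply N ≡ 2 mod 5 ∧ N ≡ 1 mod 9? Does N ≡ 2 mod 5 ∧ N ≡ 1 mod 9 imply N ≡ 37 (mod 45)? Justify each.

Both implications hold.

Forward direction. Suppose N ≡ 37 (mod 45); write N = 45j + 37. Since 5 ∣ 45, reducing mod 5 gives N ≡ 37 ≡ 2 (mod 5); since 9 ∣ 45, reducing mod 9 gives N ≡ 37 ≡ 1 (mod 9).

Converse. If N ≡ 2 (mod 5) and N ≡ 1 (mod 9), then by the Chinese remainder theorem N ≡ 37 (mod 45). This is exactly N ≡ 37 (mod 45).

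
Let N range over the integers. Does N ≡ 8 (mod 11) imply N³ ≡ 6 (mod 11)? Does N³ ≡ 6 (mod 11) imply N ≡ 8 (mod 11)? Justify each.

Converse. For the converse, argue contrapositively. If N ≢ 8 (mod 11), then N is congruent to one of 0, 1, 2, 3, 4, 5, 6, 7, 9, 10 modulo 11, and these give N³ ≡ 0, 1, 8, 5, 9, 4, 7, 2, 3, 10 respectively — never 6.

Forward direction. Suppose N ≡ 8 (mod 11). Write N = 11j + 8. Then (11j + 8)³ = 1331j³ + 2904j² + 2112j + 512 = 11(121j³ + 264j² + 192j + 46) + 6, so N³ ≡ 6 (mod 11).

The biconditional holds.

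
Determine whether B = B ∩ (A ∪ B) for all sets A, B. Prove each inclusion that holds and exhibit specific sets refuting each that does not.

Both inclusions hold; the sets are equal.

(⟹) Let x ∈ B. Then either x ∈ B and x ∉ A; or x ∈ A ∩ B. In each case x ∈ B ∩ (A ∪ B), so B ⊆ B ∩ (A ∪ B).

(⟸) Let x ∈ B ∩ (A ∪ B). Then either x ∈ B and x ∉ A; or x ∈ A ∩ B. In each case x ∈ B, so B ∩ (A ∪ B) ⊆ B.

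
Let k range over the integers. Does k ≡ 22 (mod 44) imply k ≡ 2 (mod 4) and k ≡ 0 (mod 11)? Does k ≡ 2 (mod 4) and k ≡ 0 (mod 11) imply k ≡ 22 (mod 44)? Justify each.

[⇐] If k ≡ 2 (mod 4) and k ≡ 0 (mod 11), then by the Chinese remainder theorem k ≡ 22 (mod 44). This is exactly k ≡ 22 (mod 44).

[⇒] Suppose k ≡ 22 (mod 44); write k = 44j + 22. Since 4 ∣ 44, reducing mod 4 gives k ≡ 22 ≡ 2 (mod 4); since 11 ∣ 44, reducing mod 11 gives k ≡ 22 ≡ 0 (mod 11).

Both implications hold.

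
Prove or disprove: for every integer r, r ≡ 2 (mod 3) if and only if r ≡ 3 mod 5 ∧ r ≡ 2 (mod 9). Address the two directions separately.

[⇒] This fails: r = 32 gives 32 ≡ 2 (mod 3) but 32 ≡ 2 (mod 5), so the conjunction on the right does not hold.

[⇐] Conversely, if r ≡ 3 (mod 5) and r ≡ 2 (mod 9), then by the Chinese remainder theorem r ≡ 38 (mod 45). Since 38 ≡ 2 (mod 3) and 3 ∣ 45, we get r ≡ 2 (mod 3).

Not equivalent: only (⇐) holds.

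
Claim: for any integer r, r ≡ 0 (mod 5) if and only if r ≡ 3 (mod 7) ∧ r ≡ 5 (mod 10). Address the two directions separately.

(⇒) This fails: r = 0 gives 0 ≡ 0 (mod 5) but 0 ≡ 0 (mod 7), so the conjunction on the right does not hold.

(⇐) Conversely, if r ≡ 3 (mod 7) and r ≡ 5 (mod 10), then by the Chinese remainder theorem r ≡ 45 (mod 70). Since 45 ≡ 0 (mod 5) and 5 ∣ 70, we get r ≡ 0 (mod 5).

Not equivalent: only (⇐) holds.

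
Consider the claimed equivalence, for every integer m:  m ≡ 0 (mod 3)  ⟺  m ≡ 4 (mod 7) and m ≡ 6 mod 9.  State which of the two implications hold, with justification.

The forward direction fails; the converse holds.

(←) If m ≡ 4 (mod 7) and m ≡ 6 (mod 9), then by the Chinese remainder theorem m ≡ 60 (mod 63). Since 60 ≡ 0 (mod 3) and 3 ∣ 63, we get m ≡ 0 (mod 3).

(→) This fails: m = 0 gives 0 ≡ 0 (mod 3) but 0 ≡ 0 (mod 7), so the conjunction on the right does not hold.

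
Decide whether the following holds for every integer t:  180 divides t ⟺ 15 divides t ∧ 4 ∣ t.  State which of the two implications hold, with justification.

Only the forward direction holds.

(⇒) If 180 ∣ t, write t = 180q. Since 180 = 12·15, t = 15·(12q), so 15 ∣ t; and since 180 = 45·4, t = 4·(45q), so 4 ∣ t.

(⇐) This fails: take t = 60. Both 15 ∣ 60 and 4 ∣ 60, yet 60 is not a multiple of 180 (since 60 = 0·180 + 60), so 180 ∤ 60.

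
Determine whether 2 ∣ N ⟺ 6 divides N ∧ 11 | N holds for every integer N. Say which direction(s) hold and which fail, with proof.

(⟹) This fails: take N = 2. Certainly 2 ∣ 2, but 6 ∤ 2.

(⟸) Suppose 6 ∣ N and 11 ∣ N. Any common multiple of 6 and 11 is a multiple of their lcm; here gcd(6, 11) = 1, so lcm(6, 11) = 6·11 = 66, so 66 ∣ N. Since 2 ∣ 66, it follows that 2 ∣ N.

The forward direction fails; the converse holds.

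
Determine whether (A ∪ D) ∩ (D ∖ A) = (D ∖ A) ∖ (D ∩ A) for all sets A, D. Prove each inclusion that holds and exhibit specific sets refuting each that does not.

Forward inclusion. Let x ∈ (A ∪ D) ∩ (D ∖ A). Then x ∈ D and x ∉ A, from which x ∈ (D ∖ A) ∖ (D ∩ A).

Reverse inclusion. Let x ∈ (D ∖ A) ∖ (D ∩ A). Then x ∈ D and x ∉ A, from which x ∈ (A ∪ D) ∩ (D ∖ A).

Both inclusions hold; the sets are equal.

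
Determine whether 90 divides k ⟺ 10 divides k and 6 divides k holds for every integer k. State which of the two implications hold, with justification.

(⇒) holds; (⇐) fails.

(⇒) If 90 ∣ k, write k = 90q. Since 90 = 9·10, k = 10·(9q), so 10 ∣ k; and since 90 = 15·6, k = 6·(15q), so 6 ∣ k.

(⇐) This fails: take k = 30. Both 10 ∣ 30 and 6 ∣ 30, yet 30 is not a multiple of 90 (since 30 = 0·90 + 30), so 90 ∤ 30.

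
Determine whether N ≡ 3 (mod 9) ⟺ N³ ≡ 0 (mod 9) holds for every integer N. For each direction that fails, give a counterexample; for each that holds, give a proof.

The forward direction holds; the converse fails.

(→) Suppose N ≡ 3 (mod 9). Write N = 9j + 3. Then (9j + 3)³ = 729j³ + 729j² + 243j + 27 = 9(81j³ + 81j² + 27j + 3) + 0, so N³ ≡ 0 (mod 9).

(←) This fails: take N = 0. Then 0³ = 0 ≡ 0 (mod 9), yet 0 ≡ 0 (mod 9), not 3.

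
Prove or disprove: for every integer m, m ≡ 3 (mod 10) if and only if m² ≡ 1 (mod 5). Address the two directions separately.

Neither implication holds.

(⇒) This fails: take m = 3. Then 3 ≡ 3 (mod 10), but 3² = 9 ≡ 4 (mod 5), not 1.

(⇐) This fails: take m = 1. Then 1² = 1 ≡ 1 (mod 5), yet 1 ≡ 1 (mod 10), not 3.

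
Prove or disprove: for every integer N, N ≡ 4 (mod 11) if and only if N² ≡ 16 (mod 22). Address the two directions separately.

Both directions fail.

[⇒] This fails: take N = 15. Then 15 ≡ 4 (mod 11), but 15² = 225 ≡ 5 (mod 22), not 16.

[⇐] This fails: take N = 18. Then 18² = 324 ≡ 16 (mod 22), yet 18 ≡ 7 (mod 11), not 4.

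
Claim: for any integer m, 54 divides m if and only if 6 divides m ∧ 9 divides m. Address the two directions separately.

(→) If 54 ∣ m, write m = 54q. Since 54 = 9·6, m = 6·(9q), so 6 ∣ m; and since 54 = 6·9, m = 9·(6q), so 9 ∣ m.

(←) This fails: take m = 18. Both 6 ∣ 18 and 9 ∣ 18, yet 18 is not a multiple of 54 (since 18 = 0·54 + 18), so 54 ∤ 18.

(⇒) holds; (⇐) fails.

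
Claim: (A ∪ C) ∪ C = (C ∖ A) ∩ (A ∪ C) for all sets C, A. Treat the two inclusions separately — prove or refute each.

(⊆) fails; (⊇) holds.

(⟹) This inclusion fails. Take C = ∅, A = {1}; then 1 ∈ (A ∪ C) ∪ C but 1 ∉ (C ∖ A) ∩ (A ∪ C).

(⟸) Let x ∈ (C ∖ A) ∩ (A ∪ C). Then x ∈ C and x ∉ A, from which x ∈ (A ∪ C) ∪ C.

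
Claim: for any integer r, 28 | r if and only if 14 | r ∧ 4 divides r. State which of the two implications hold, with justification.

Equivalent; both directions hold.

Forward direction. If 28 ∣ r, write r = 28q. Since 28 = 2·14, r = 14·(2q), so 14 ∣ r; and since 28 = 7·4, r = 4·(7q), so 4 ∣ r.

Converse. Suppose 14 ∣ r and 4 ∣ r. Any common multiple of 14 and 4 is a multiple of their lcm; here lcm(14, 4) = 14·4/gcd(14, 4) = 56/2 = 28, so 28 ∣ r.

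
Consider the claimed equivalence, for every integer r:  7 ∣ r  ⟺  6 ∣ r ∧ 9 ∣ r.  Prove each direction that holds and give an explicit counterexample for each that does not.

(⟹) This fails: take r = 7. Certainly 7 ∣ 7, but 6 ∤ 7.

(⟸) This fails: take r = 18. Both 6 ∣ 18 and 9 ∣ 18, yet 18 is not a multiple of 7 (since 18 = 2·7 + 4), so 7 ∤ 18.

(⇒) fails and (⇐) fails.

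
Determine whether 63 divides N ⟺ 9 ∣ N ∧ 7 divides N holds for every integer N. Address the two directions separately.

(⇒) If 63 ∣ N, write N = 63q. Since 63 = 7·9, N = 9·(7q), so 9 ∣ N; and since 63 = 9·7, N = 7·(9q), so 7 ∣ N.

(⇐) Suppose 9 ∣ N and 7 ∣ N. Any common multiple of 9 and 7 is a multiple of their lcm; here gcd(9, 7) = 1, so lcm(9, 7) = 9·7 = 63, so 63 ∣ N.

Both implications hold.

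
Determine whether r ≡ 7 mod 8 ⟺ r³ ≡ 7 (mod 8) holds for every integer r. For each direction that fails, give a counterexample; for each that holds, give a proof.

(⟸) For the converse, argue contrapositively. If r ≢ 7 (mod 8), then r is congruent to one of 0, 1, 2, 3, 4, 5, 6 modulo 8, and these give r³ ≡ 0, 1, 0, 3, 0, 5, 0 respectively — never 7.

(⟹) Suppose r ≡ 7 mod 8. Write r = 8j + 7. Then (8j + 7)³ = 512j³ + 1344j² + 1176j + 343 = 8(64j³ + 168j² + 147j + 42) + 7, so r³ ≡ 7 (mod 8).

Both implications hold.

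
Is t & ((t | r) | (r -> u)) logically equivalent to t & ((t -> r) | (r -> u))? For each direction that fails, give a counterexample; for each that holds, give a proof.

(⟹) Assume the antecedent. If u is true, the antecedent forces (u = T, r = F, t = T) or (u = T, r = T, t = T), and t & ((t -> r) | (r -> u)) holds there. If u is false, the antecedent forces (u = F, r = F, t = T) or (u = F, r = T, t = T), and t & ((t -> r) | (r -> u)) holds there. Either way t & ((t -> r) | (r -> u)) holds.

(⟸) Assume the antecedent. If u is true, the antecedent forces (u = T, r = F, t = T) or (u = T, r = T, t = T), and t & ((t | r) | (r -> u)) holds there. If u is false, the antecedent forces (u = F, r = F, t = T) or (u = F, r = T, t = T), and t & ((t | r) | (r -> u)) holds there. Either way t & ((t | r) | (r -> u)) holds.

Both directions hold.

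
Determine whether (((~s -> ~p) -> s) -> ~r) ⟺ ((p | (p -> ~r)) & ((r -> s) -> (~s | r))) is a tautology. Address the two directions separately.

Neither direction holds.

(⟹) This fails. Under p = F, s = T, r = F, the left side is true but the right side is false.

(⟸) This fails. Under p = T, s = F, r = T, the left side is false but the right side is true.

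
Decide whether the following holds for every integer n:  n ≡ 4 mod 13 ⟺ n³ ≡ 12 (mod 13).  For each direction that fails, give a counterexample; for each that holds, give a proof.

(⇒) holds; (⇐) fails.

[⇒] Suppose n ≡ 4 mod 13. Write n = 13j + 4. Then (13j + 4)³ = 2197j³ + 2028j² + 624j + 64 = 13(169j³ + 156j² + 48j + 4) + 12, so n³ ≡ 12 (mod 13).

[⇐] This fails: take n = 10. Then 10³ = 1000 ≡ 12 (mod 13), yet 10 ≡ 10 (mod 13), not 4.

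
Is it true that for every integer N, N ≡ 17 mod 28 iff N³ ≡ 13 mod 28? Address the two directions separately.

The forward direction holds; the converse fails.

(⇒) Suppose N ≡ 17 mod 28. Write N = 28j + 17. Then (28j + 17)³ = 21952j³ + 39984j² + 24276j + 4913 = 28(784j³ + 1428j² + 867j + 175) + 13, so N³ ≡ 13 (mod 28).

(⇐) This fails: take N = 5. Then 5³ = 125 ≡ 13 (mod 28), yet 5 ≡ 5 (mod 28), not 17.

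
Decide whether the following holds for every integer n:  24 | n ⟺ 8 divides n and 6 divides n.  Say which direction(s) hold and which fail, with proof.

(→) If 24 ∣ n, write n = 24q. Since 24 = 3·8, n = 8·(3q), so 8 ∣ n; and since 24 = 4·6, n = 6·(4q), so 6 ∣ n.

(←) Suppose 8 ∣ n and 6 ∣ n. Any common multiple of 8 and 6 is a multiple of their lcm; here lcm(8, 6) = 8·6/gcd(8, 6) = 48/2 = 24, so 24 ∣ n.

Both directions hold.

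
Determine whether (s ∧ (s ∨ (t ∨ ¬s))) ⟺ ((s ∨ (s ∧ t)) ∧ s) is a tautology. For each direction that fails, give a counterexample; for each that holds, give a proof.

(→) Assume the antecedent. If t is true, the antecedent forces (t = T, s = T), and (s ∨ (s ∧ t)) ∧ s holds there. If t is false, the antecedent forces (t = F, s = T), and (s ∨ (s ∧ t)) ∧ s holds there. Either way (s ∨ (s ∧ t)) ∧ s holds.

(←) Assume the antecedent. If t is true, the antecedent forces (t = T, s = T), and s ∧ (s ∨ (t ∨ ¬s)) holds there. If t is false, the antecedent forces (t = F, s = T), and s ∧ (s ∨ (t ∨ ¬s)) holds there. Either way s ∧ (s ∨ (t ∨ ¬s)) holds.

The biconditional holds.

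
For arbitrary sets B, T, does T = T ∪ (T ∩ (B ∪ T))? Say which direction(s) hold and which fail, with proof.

Reverse inclusion. Let x ∈ T ∪ (T ∩ (B ∪ T)). Then either x ∈ T and x ∉ B; or x ∈ B ∩ T. In each case x ∈ T, so T ∪ (T ∩ (B ∪ T)) ⊆ T.

Forward inclusion. Let x ∈ T. Then either x ∈ T and x ∉ B; or x ∈ B ∩ T. In each case x ∈ T ∪ (T ∩ (B ∪ T)), so T ⊆ T ∪ (T ∩ (B ∪ T)).

Both inclusions hold; the sets are equal.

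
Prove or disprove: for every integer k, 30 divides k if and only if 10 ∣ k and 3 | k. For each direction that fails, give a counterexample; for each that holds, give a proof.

(→) If 30 ∣ k, write k = 30q. Since 30 = 3·10, k = 10·(3q), so 10 ∣ k; and since 30 = 10·3, k = 3·(10q), so 3 ∣ k.

(←) Suppose 10 ∣ k and 3 ∣ k. Any common multiple of 10 and 3 is a multiple of their lcm; here gcd(10, 3) = 1, so lcm(10, 3) = 10·3 = 30, so 30 ∣ k.

Both directions hold; the statement is true.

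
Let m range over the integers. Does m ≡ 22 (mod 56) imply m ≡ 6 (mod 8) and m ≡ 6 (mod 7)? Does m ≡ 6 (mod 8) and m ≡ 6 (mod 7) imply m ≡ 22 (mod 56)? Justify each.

(⟹) This fails: m = 22 gives 22 ≡ 22 (mod 56) but 22 ≡ 1 (mod 7), so the conjunction on the right does not hold.

(⟸) This fails: m = 6 satisfies both congruences on the right (6 ≡ 6 mod 8 and 6 ≡ 6 mod 7) yet 6 ≡ 6 (mod 56), not 22.

Both directions fail.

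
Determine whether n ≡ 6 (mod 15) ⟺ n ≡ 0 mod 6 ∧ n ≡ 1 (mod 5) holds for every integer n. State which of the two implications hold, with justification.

The forward direction fails; the converse holds.

(⇒) This fails: n = 21 gives 21 ≡ 6 (mod 15) but 21 ≡ 3 (mod 6), so the conjunction on the right does not hold.

(⇐) Conversely, if n ≡ 0 (mod 6) and n ≡ 1 (mod 5), then by the Chinese remainder theorem n ≡ 6 (mod 30). Since 6 ≡ 6 (mod 15) and 15 ∣ 30, we get n ≡ 6 (mod 15).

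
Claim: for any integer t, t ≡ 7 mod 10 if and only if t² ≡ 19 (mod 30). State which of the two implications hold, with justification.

Both directions fail.

(⇒) This fails: take t = 27. Then 27 ≡ 7 (mod 10), but 27² = 729 ≡ 9 (mod 30), not 19.

(⇐) This fails: take t = 13. Then 13² = 169 ≡ 19 (mod 30), yet 13 ≡ 3 (mod 10), not 7.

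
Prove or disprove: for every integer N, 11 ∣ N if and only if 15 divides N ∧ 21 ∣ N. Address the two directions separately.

[⇒] This fails: take N = 11. Certainly 11 ∣ 11, but 15 ∤ 11.

[⇐] This fails: take N = 105. Both 15 ∣ 105 and 21 ∣ 105, yet 105 is not a multiple of 11 (since 105 = 9·11 + 6), so 11 ∤ 105.

Neither direction holds.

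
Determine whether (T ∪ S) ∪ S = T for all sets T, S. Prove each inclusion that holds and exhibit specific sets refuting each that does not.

Only the reverse inclusion holds.

(⊆) This inclusion fails. Take T = ∅, S = {1}; then 1 ∈ (T ∪ S) ∪ S but 1 ∉ T.

(⊇) Let x ∈ T. Then either x ∈ T and x ∉ S; or x ∈ T ∩ S. In each case x ∈ (T ∪ S) ∪ S, so T ⊆ (T ∪ S) ∪ S.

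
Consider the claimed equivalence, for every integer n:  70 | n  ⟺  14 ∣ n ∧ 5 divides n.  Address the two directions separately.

Converse. Suppose 14 ∣ n and 5 ∣ n. Any common multiple of 14 and 5 is a multiple of their lcm; here gcd(14, 5) = 1, so lcm(14, 5) = 14·5 = 70, so 70 ∣ n.

Forward direction. If 70 ∣ n, write n = 70q. Since 70 = 5·14, n = 14·(5q), so 14 ∣ n; and since 70 = 14·5, n = 5·(14q), so 5 ∣ n.

Both directions hold; the statement is true.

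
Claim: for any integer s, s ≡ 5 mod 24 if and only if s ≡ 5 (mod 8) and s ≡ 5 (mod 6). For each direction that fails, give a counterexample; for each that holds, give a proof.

[⇒] Suppose s ≡ 5 (mod 24); write s = 24j + 5. Since 8 ∣ 24, reducing mod 8 gives s ≡ 5 (mod 8); since 6 ∣ 24, reducing mod 6 gives s ≡ 5 (mod 6).

[⇐] Conversely, if s ≡ 5 (mod 8) and s ≡ 5 (mod 6), then by the Chinese remainder theorem s ≡ 5 (mod 24). This is exactly s ≡ 5 (mod 24).

Both implications hold.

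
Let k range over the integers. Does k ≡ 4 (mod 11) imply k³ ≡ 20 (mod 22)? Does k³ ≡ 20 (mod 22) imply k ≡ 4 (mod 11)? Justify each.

(⟸) The residues r modulo 22 with r³ ≡ 20 (mod 22) are exactly {4}, and each is ≡ 4 (mod 11).

(⟹) This fails: take k = 15. Then 15 ≡ 4 (mod 11), but 15³ = 3375 ≡ 9 (mod 22), not 20.

Only the converse holds.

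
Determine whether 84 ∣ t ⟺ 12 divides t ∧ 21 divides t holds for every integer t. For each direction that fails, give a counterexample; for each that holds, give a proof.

Forward direction. If 84 ∣ t, write t = 84q. Since 84 = 7·12, t = 12·(7q), so 12 ∣ t; and since 84 = 4·21, t = 21·(4q), so 21 ∣ t.

Converse. Suppose 12 ∣ t and 21 ∣ t. Any common multiple of 12 and 21 is a multiple of their lcm; here lcm(12, 21) = 12·21/gcd(12, 21) = 252/3 = 84, so 84 ∣ t.

Both directions hold; the statement is true.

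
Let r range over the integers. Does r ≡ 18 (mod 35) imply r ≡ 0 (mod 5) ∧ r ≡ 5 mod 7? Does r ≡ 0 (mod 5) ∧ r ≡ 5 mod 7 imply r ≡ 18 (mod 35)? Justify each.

Neither direction holds.

Forward direction. This fails: r = 18 gives 18 ≡ 18 (mod 35) but 18 ≡ 3 (mod 5), so the conjunction on the right does not hold.

Converse. This fails: r = 5 satisfies both congruences on the right (5 ≡ 0 mod 5 and 5 ≡ 5 mod 7) yet 5 ≡ 5 (mod 35), not 18.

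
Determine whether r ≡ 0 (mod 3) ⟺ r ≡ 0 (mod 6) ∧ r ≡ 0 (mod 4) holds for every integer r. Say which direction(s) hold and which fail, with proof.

(→) This fails: r = 9 gives 9 ≡ 0 (mod 3) but 9 ≡ 3 (mod 6), so the conjunction on the right does not hold.

(←) Conversely, if r ≡ 0 (mod 6) and r ≡ 0 (mod 4), then by the Chinese remainder theorem r ≡ 0 (mod 12). Since 0 ≡ 0 (mod 3) and 3 ∣ 12, we get r ≡ 0 (mod 3).

(⇒) fails; (⇐) holds.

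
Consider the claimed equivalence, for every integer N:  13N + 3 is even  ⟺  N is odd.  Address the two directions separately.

(⟸) Suppose N is odd; write N = 2j + 1. Then 13N + 3 = 13·(2j + 1) + 3 = 2·13j + 16, which is even.

(⟹) Suppose 13N + 3 is even. Since 13 is odd, 13N and N have the same parity, so 13N + 3 ≡ N + 3 (mod 2). As 3 is odd, 13N + 3 is even exactly when N is odd. Thus N is odd.

Both implications hold.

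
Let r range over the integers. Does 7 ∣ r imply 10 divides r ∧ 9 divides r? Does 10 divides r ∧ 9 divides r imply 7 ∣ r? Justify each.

(⟹) This fails: take r = 7. Certainly 7 ∣ 7, but 10 ∤ 7.

(⟸) This fails: take r = 90. Both 10 ∣ 90 and 9 ∣ 90, yet 90 is not a multiple of 7 (since 90 = 12·7 + 6), so 7 ∤ 90.

Neither implication holds.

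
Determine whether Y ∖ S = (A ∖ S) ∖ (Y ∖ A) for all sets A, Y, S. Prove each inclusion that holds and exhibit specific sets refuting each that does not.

Forward inclusion. This inclusion fails. Take A = ∅, Y = {1}, S = ∅; then 1 ∈ Y ∖ S but 1 ∉ (A ∖ S) ∖ (Y ∖ A).

Reverse inclusion. This inclusion fails. Take A = {1}, Y = ∅, S = ∅; then 1 ∈ (A ∖ S) ∖ (Y ∖ A) but 1 ∉ Y ∖ S.

Both inclusions fail.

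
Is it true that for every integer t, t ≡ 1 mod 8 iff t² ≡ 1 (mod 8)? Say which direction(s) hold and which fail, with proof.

The forward direction holds; the converse fails.

(⟹) Suppose t ≡ 1 mod 8. Write t = 8j + 1. Then (8j + 1)² = 64j² + 16j + 1 = 8(8j² + 2j) + 1, so t² ≡ 1 (mod 8).

(⟸) This fails: take t = 3. Then 3² = 9 ≡ 1 (mod 8), yet 3 ≡ 3 (mod 8), not 1.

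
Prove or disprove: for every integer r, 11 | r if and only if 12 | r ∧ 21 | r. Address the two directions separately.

[⇒] This fails: take r = 11. Certainly 11 ∣ 11, but 12 ∤ 11.

[⇐] This fails: take r = 84. Both 12 ∣ 84 and 21 ∣ 84, yet 84 is not a multiple of 11 (since 84 = 7·11 + 7), so 11 ∤ 84.

Neither direction holds.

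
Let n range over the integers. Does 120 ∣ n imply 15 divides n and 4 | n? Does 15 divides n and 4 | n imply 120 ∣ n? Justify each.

(→) If 120 ∣ n, write n = 120q. Since 120 = 8·15, n = 15·(8q), so 15 ∣ n; and since 120 = 30·4, n = 4·(30q), so 4 ∣ n.

(←) This fails: take n = 60. Both 15 ∣ 60 and 4 ∣ 60, yet 60 is not a multiple of 120 (since 60 = 0·120 + 60), so 120 ∤ 60.

Not equivalent: only (⇒) holds.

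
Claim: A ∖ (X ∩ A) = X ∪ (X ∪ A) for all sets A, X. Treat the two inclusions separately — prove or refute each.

(⟹) Let x ∈ A ∖ (X ∩ A). Then x ∈ A and x ∉ X, from which x ∈ X ∪ (X ∪ A).

(⟸) This inclusion fails. Take A = ∅, X = {1}; then 1 ∈ X ∪ (X ∪ A) but 1 ∉ A ∖ (X ∩ A).

Only the forward inclusion holds.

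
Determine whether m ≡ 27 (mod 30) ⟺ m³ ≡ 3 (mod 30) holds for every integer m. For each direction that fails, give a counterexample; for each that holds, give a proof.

Equivalent; both directions hold.

(⟹) Suppose m ≡ 27 (mod 30). Write m = 30j + 27. Then (30j + 27)³ = 27000j³ + 72900j² + 65610j + 19683 = 30(900j³ + 2430j² + 2187j + 656) + 3, so m³ ≡ 3 (mod 30).

(⟸) Conversely, suppose m³ ≡ 3 (mod 30). The only residue r in {0, …, 29} with r³ ≡ 3 (mod 30) is r = 27, so m ≡ 27 (mod 30).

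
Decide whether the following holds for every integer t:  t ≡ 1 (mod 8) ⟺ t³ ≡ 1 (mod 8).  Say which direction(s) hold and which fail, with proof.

Forward direction. Suppose t ≡ 1 (mod 8). Write t = 8j + 1. Then (8j + 1)³ = 512j³ + 192j² + 24j + 1 = 8(64j³ + 24j² + 3j) + 1, so t³ ≡ 1 (mod 8).

Converse. For the converse, argue contrapositively. If t ≢ 1 (mod 8), then t is congruent to one of 0, 2, 3, 4, 5, 6, 7 modulo 8, and these give t³ ≡ 0, 0, 3, 0, 5, 0, 7 respectively — never 1.

Both directions hold; the statement is true.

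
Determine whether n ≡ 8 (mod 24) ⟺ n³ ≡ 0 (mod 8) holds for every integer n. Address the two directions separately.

(⇒) holds; (⇐) fails.

(⇒) Suppose n ≡ 8 (mod 24). Then n³ ≡ 8³ = 512 (mod 24), and since 8 ∣ 24, also n³ ≡ 0 (mod 8).

(⇐) This fails: take n = 0. Then 0³ = 0 ≡ 0 (mod 8), yet 0 ≡ 0 (mod 24), not 8.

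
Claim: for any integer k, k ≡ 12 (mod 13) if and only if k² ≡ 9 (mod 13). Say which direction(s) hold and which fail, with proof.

(⇒) This fails: take k = 12. Then 12 ≡ 12 (mod 13), but 12² = 144 ≡ 1 (mod 13), not 9.

(⇐) This fails: take k = 3. Then 3² = 9 ≡ 9 (mod 13), yet 3 ≡ 3 (mod 13), not 12.

Neither direction holds.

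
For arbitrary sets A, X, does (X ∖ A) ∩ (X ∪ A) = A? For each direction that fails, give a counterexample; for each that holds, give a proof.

Both inclusions fail.

(⊆) This inclusion fails. Take A = ∅, X = {1}; then 1 ∈ (X ∖ A) ∩ (X ∪ A) but 1 ∉ A.

(⊇) This inclusion fails. Take A = {1}, X = ∅; then 1 ∈ A but 1 ∉ (X ∖ A) ∩ (X ∪ A).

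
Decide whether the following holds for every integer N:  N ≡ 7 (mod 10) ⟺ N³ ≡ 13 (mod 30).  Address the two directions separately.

(⟹) This fails: take N = 17. Then 17 ≡ 7 (mod 10), but 17³ = 4913 ≡ 23 (mod 30), not 13.

(⟸) Conversely, the residues r modulo 30 with r³ ≡ 13 (mod 30) are exactly {7}, and each is ≡ 7 (mod 10).

Only the reverse direction holds.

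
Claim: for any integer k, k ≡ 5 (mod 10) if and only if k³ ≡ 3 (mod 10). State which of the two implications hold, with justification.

(⇒) This fails: take k = 5. Then 5 ≡ 5 (mod 10), but 5³ = 125 ≡ 5 (mod 10), not 3.

(⇐) This fails: take k = 7. Then 7³ = 343 ≡ 3 (mod 10), yet 7 ≡ 7 (mod 10), not 5.

Neither direction holds.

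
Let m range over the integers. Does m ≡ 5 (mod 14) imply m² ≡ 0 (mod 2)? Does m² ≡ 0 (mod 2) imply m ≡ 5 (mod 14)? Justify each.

Neither direction holds.

(→) This fails: take m = 5. Then 5 ≡ 5 (mod 14), but 5² = 25 ≡ 1 (mod 2), not 0.

(←) This fails: take m = 0. Then 0² = 0 ≡ 0 (mod 2), yet 0 ≡ 0 (mod 14), not 5.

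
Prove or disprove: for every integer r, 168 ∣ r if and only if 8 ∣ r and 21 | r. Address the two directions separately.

Both implications hold.

(→) If 168 ∣ r, write r = 168q. Since 168 = 21·8, r = 8·(21q), so 8 ∣ r; and since 168 = 8·21, r = 21·(8q), so 21 ∣ r.

(←) Suppose 8 ∣ r and 21 ∣ r. Any common multiple of 8 and 21 is a multiple of their lcm; here gcd(8, 21) = 1, so lcm(8, 21) = 8·21 = 168, so 168 ∣ r.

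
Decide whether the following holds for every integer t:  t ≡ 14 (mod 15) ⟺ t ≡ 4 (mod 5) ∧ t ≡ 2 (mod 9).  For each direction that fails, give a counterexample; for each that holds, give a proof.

[⇒] This fails: t = 44 gives 44 ≡ 14 (mod 15) but 44 ≡ 8 (mod 9), so the conjunction on the right does not hold.

[⇐] Conversely, if t ≡ 4 (mod 5) and t ≡ 2 (mod 9), then by the Chinese remainder theorem t ≡ 29 (mod 45). Since 29 ≡ 14 (mod 15) and 15 ∣ 45, we get t ≡ 14 (mod 15).

The forward direction fails; the converse holds.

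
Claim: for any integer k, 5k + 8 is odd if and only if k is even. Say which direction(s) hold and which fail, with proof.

(→) This fails: k = 5 gives 5k + 8 = 33, which is odd, but 5 is odd, not even.

(←) This also fails: k = 2 is even, but 5k + 8 = 18 is even, not odd.

Neither implication holds.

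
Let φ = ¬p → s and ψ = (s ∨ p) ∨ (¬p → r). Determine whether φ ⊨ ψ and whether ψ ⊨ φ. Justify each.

(→) Assume the antecedent. If s is true, (s ∨ p) ∨ (¬p → r) reduces to true regardless of the other variables. If s is false, the antecedent forces (r = F, s = F, p = T) or (r = T, s = F, p = T), and (s ∨ p) ∨ (¬p → r) holds there. Either way (s ∨ p) ∨ (¬p → r) holds.

(←) This fails. Under r = T, s = F, p = F, the left side is false but the right side is true.

Not equivalent: only (⇒) holds.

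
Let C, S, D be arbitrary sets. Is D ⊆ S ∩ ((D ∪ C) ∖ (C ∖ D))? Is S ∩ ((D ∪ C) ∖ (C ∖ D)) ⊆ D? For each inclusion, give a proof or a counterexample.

(⊆) This inclusion fails. Take C = ∅, S = ∅, D = {1}; then 1 ∈ D but 1 ∉ S ∩ ((D ∪ C) ∖ (C ∖ D)).

(⊇) Let x ∈ S ∩ ((D ∪ C) ∖ (C ∖ D)). Then either x ∈ S ∩ D and x ∉ C; or x ∈ C ∩ S ∩ D. In each case x ∈ D, so S ∩ ((D ∪ C) ∖ (C ∖ D)) ⊆ D.

Only the reverse inclusion holds.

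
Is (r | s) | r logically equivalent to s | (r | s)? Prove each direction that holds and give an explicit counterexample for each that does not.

The biconditional holds.

[⇒] Assume the antecedent. If r is true, s | (r | s) reduces to true regardless of the other variables. If r is false, the antecedent forces (r = F, s = T), and s | (r | s) holds there. Either way s | (r | s) holds.

[⇐] Assume the antecedent. If r is true, (r | s) | r reduces to true regardless of the other variables. If r is false, the antecedent forces (r = F, s = T), and (r | s) | r holds there. Either way (r | s) | r holds.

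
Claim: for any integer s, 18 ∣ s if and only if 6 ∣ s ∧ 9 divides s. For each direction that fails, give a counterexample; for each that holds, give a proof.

(→) If 18 ∣ s, write s = 18q. Since 18 = 3·6, s = 6·(3q), so 6 ∣ s; and since 18 = 2·9, s = 9·(2q), so 9 ∣ s.

(←) Suppose 6 ∣ s and 9 ∣ s. Any common multiple of 6 and 9 is a multiple of their lcm; here lcm(6, 9) = 6·9/gcd(6, 9) = 54/3 = 18, so 18 ∣ s.

Equivalent; both directions hold.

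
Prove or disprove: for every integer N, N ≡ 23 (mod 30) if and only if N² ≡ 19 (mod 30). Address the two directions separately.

Not equivalent: only (⇒) holds.

Forward direction. Suppose N ≡ 23 (mod 30). Write N = 30j + 23. Then (30j + 23)² = 900j² + 1380j + 529 = 30(30j² + 46j + 17) + 19, so N² ≡ 19 (mod 30).

Converse. This fails: take N = 7. Then 7² = 49 ≡ 19 (mod 30), yet 7 ≡ 7 (mod 30), not 23.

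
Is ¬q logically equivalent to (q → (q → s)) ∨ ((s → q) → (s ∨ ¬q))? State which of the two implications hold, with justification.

(←) This fails. Under q = T, s = T, the left side is false but the right side is true.

(→) Assume the antecedent. If q is true, the antecedent cannot hold. If q is false, the consequent reduces to true regardless of the other variables. Either way the consequent holds.

Not equivalent: only (⇒) holds.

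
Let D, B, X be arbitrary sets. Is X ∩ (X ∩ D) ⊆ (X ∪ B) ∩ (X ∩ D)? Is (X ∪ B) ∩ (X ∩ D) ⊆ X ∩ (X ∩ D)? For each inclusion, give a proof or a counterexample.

Both inclusions hold.

Forward inclusion. Let x ∈ X ∩ (X ∩ D). Then either x ∈ D ∩ X and x ∉ B; or x ∈ D ∩ B ∩ X. In each case x ∈ (X ∪ B) ∩ (X ∩ D), so X ∩ (X ∩ D) ⊆ (X ∪ B) ∩ (X ∩ D).

Reverse inclusion. Let x ∈ (X ∪ B) ∩ (X ∩ D). Then either x ∈ D ∩ X and x ∉ B; or x ∈ D ∩ B ∩ X. In each case x ∈ X ∩ (X ∩ D), so (X ∪ B) ∩ (X ∩ D) ⊆ X ∩ (X ∩ D).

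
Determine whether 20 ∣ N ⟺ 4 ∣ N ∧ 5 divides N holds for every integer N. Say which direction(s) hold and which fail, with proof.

(←) Suppose 4 ∣ N and 5 ∣ N. Any common multiple of 4 and 5 is a multiple of their lcm; here gcd(4, 5) = 1, so lcm(4, 5) = 4·5 = 20, so 20 ∣ N.

(→) If 20 ∣ N, write N = 20q. Since 20 = 5·4, N = 4·(5q), so 4 ∣ N; and since 20 = 4·5, N = 5·(4q), so 5 ∣ N.

The biconditional holds.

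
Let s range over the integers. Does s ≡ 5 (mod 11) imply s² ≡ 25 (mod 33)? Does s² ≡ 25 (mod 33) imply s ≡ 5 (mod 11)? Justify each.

(⟹) This fails: take s = 27. Then 27 ≡ 5 (mod 11), but 27² = 729 ≡ 3 (mod 33), not 25.

(⟸) This fails: take s = 17. Then 17² = 289 ≡ 25 (mod 33), yet 17 ≡ 6 (mod 11), not 5.

Neither implication holds.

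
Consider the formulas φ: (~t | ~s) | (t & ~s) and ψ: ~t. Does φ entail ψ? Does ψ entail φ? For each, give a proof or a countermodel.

(→) This fails. Under s = F, t = T, the left side is true but the right side is false.

(←) Assume the antecedent. If s is true, the antecedent forces (s = T, t = F), and (~t | ~s) | (t & ~s) holds there. If s is false, (~t | ~s) | (t & ~s) reduces to true regardless of the other variables. Either way (~t | ~s) | (t & ~s) holds.

Only the reverse direction holds.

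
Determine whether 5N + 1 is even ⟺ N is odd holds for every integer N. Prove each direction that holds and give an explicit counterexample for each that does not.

Both implications hold.

(⇒) Suppose 5N + 1 is even. Since 5 is odd, 5N and N have the same parity, so 5N + 1 ≡ N + 1 (mod 2). As 1 is odd, 5N + 1 is even exactly when N is odd. Thus N is odd.

(⇐) Conversely, suppose N is odd; write N = 2j + 1. Then 5N + 1 = 5·(2j + 1) + 1 = 2·5j + 6, which is even.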